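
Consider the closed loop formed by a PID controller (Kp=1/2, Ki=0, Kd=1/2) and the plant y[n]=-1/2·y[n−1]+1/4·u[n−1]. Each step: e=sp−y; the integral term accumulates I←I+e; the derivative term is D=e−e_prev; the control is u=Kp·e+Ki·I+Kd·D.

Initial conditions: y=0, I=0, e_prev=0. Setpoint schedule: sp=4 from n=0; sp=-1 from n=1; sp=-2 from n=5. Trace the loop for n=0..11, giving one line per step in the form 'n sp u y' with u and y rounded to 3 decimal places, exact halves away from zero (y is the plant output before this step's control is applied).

(exact arithmetic carried between steps; '≈' marks a value shown rounded to 6 d.p. or computed from one; I and e_prev carry over from the previous line; the table rounds u and y to 3 d.p., halves away from zero)
n=0: y=0, sp=4, e=sp−y=4; I=4, D=e−e_prev=4; u=1/2·4+0·4+1/2·4=4; next y=-1/2·0+1/4·4=1
n=1: y=1, sp=-1, e=sp−y=-2; I=2, D=e−e_prev=-6; u=1/2·(-2)+0·2+1/2·(-6)=-4; next y=-1/2·1+1/4·(-4)=-1.5
n=2: y=-1.5, sp=-1, e=sp−y=0.5; I=2.5, D=e−e_prev=2.5; u=1/2·0.5+0·2.5+1/2·2.5=1.5; next y=-1/2·(-1.5)+1/4·1.5=1.125
n=3: y=1.125, sp=-1, e=sp−y=-2.125; I=0.375, D=e−e_prev=-2.625; u=1/2·(-2.125)+0·0.375+1/2·(-2.625)=-2.375; next y=-1/2·1.125+1/4·(-2.375)=-1.15625
n=4: y=-1.15625, sp=-1, e=sp−y=0.15625; I=0.53125, D=e−e_prev=2.28125; u=1/2·0.15625+0·0.53125+1/2·2.28125=1.21875; next y=-1/2·(-1.15625)+1/4·1.21875≈0.882813
n=5: y≈0.882813, sp=-2, e=sp−y≈-2.882813; I≈-2.351563, D=e−e_prev≈-3.039063; u=1/2·(-2.882813)+0·(-2.351563)+1/2·(-3.039063)≈-2.960938; next y=-1/2·0.882813+1/4·(-2.960938)≈-1.181641
n=6: y≈-1.181641, sp=-2, e=sp−y≈-0.818359; I≈-3.169922, D=e−e_prev≈2.064453; u=1/2·(-0.818359)+0·(-3.169922)+1/2·2.064453≈0.623047; next y=-1/2·(-1.181641)+1/4·0.623047≈0.746582
n=7: y≈0.746582, sp=-2, e=sp−y≈-2.746582; I≈-5.916504, D=e−e_prev≈-1.928223; u=1/2·(-2.746582)+0·(-5.916504)+1/2·(-1.928223)≈-2.337402; next y=-1/2·0.746582+1/4·(-2.337402)≈-0.957642
n=8: y≈-0.957642, sp=-2, e=sp−y≈-1.042358; I≈-6.958862, D=e−e_prev≈1.704224; u=1/2·(-1.042358)+0·(-6.958862)+1/2·1.704224≈0.330933; next y=-1/2·(-0.957642)+1/4·0.330933≈0.561554
n=9: y≈0.561554, sp=-2, e=sp−y≈-2.561554; I≈-9.520416, D=e−e_prev≈-1.519196; u=1/2·(-2.561554)+0·(-9.520416)+1/2·(-1.519196)≈-2.040375; next y=-1/2·0.561554+1/4·(-2.040375)≈-0.790871
n=10: y≈-0.790871, sp=-2, e=sp−y≈-1.209129; I≈-10.729546, D=e−e_prev≈1.352425; u=1/2·(-1.209129)+0·(-10.729546)+1/2·1.352425≈0.071648; next y=-1/2·(-0.790871)+1/4·0.071648≈0.413347
n=11: y≈0.413347, sp=-2, e=sp−y≈-2.413347; I≈-13.142893, D=e−e_prev≈-1.204218; u=1/2·(-2.413347)+0·(-13.142893)+1/2·(-1.204218)≈-1.808783; next y=-1/2·0.413347+1/4·(-1.808783)≈-0.658869

0 4 4.000 0.000
1 -1 -4.000 1.000
2 -1 1.500 -1.500
3 -1 -2.375 1.125
4 -1 1.219 -1.156
5 -2 -2.961 0.883
6 -2 0.623 -1.182
7 -2 -2.337 0.747
8 -2 0.331 -0.958
9 -2 -2.040 0.562
10 -2 0.072 -0.791
11 -2 -1.809 0.413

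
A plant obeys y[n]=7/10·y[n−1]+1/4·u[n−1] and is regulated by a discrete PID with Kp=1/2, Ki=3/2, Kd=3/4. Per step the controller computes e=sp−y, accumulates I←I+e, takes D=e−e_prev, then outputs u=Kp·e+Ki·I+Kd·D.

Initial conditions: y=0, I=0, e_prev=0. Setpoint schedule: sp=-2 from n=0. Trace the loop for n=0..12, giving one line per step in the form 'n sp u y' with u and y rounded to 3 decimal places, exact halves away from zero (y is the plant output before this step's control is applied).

(exact arithmetic carried between steps; '≈' marks a value shown rounded to 6 d.p. or computed from one; I and e_prev carry over from the previous line; the table rounds u and y to 3 d.p., halves away from zero)
n=0: y=0, sp=-2, e=sp−y=-2; I=-2, D=e−e_prev=-2; u=1/2·(-2)+3/2·(-2)+3/4·(-2)=-5.5; next y=7/10·0+1/4·(-5.5)=-1.375
n=1: y=-1.375, sp=-2, e=sp−y=-0.625; I=-2.625, D=e−e_prev=1.375; u=1/2·(-0.625)+3/2·(-2.625)+3/4·1.375=-3.21875; next y=7/10·(-1.375)+1/4·(-3.21875)≈-1.767188
n=2: y≈-1.767188, sp=-2, e=sp−y≈-0.232813; I≈-2.857813, D=e−e_prev≈0.392188; u=1/2·(-0.232813)+3/2·(-2.857813)+3/4·0.392188≈-4.108984; next y=7/10·(-1.767188)+1/4·(-4.108984)≈-2.264277
n=3: y≈-2.264277, sp=-2, e=sp−y≈0.264277; I≈-2.593535, D=e−e_prev≈0.497090; u=1/2·0.264277+3/2·(-2.593535)+3/4·0.497090≈-3.385347; next y=7/10·(-2.264277)+1/4·(-3.385347)≈-2.431331
n=4: y≈-2.431331, sp=-2, e=sp−y≈0.431331; I≈-2.162204, D=e−e_prev≈0.167053; u=1/2·0.431331+3/2·(-2.162204)+3/4·0.167053≈-2.902351; next y=7/10·(-2.431331)+1/4·(-2.902351)≈-2.427519
n=5: y≈-2.427519, sp=-2, e=sp−y≈0.427519; I≈-1.734685, D=e−e_prev≈-0.003811; u=1/2·0.427519+3/2·(-1.734685)+3/4·(-0.003811)≈-2.391126; next y=7/10·(-2.427519)+1/4·(-2.391126)≈-2.297045
n=6: y≈-2.297045, sp=-2, e=sp−y≈0.297045; I≈-1.437640, D=e−e_prev≈-0.130474; u=1/2·0.297045+3/2·(-1.437640)+3/4·(-0.130474)≈-2.105793; next y=7/10·(-2.297045)+1/4·(-2.105793)≈-2.134380
n=7: y≈-2.134380, sp=-2, e=sp−y≈0.134380; I≈-1.303260, D=e−e_prev≈-0.162665; u=1/2·0.134380+3/2·(-1.303260)+3/4·(-0.162665)≈-2.009699; next y=7/10·(-2.134380)+1/4·(-2.009699)≈-1.996491
n=8: y≈-1.996491, sp=-2, e=sp−y≈-0.003509; I≈-1.306769, D=e−e_prev≈-0.137889; u=1/2·(-0.003509)+3/2·(-1.306769)+3/4·(-0.137889)≈-2.065326; next y=7/10·(-1.996491)+1/4·(-2.065326)≈-1.913875
n=9: y≈-1.913875, sp=-2, e=sp−y≈-0.086125; I≈-1.392895, D=e−e_prev≈-0.082616; u=1/2·(-0.086125)+3/2·(-1.392895)+3/4·(-0.082616)≈-2.194366; next y=7/10·(-1.913875)+1/4·(-2.194366)≈-1.888304
n=10: y≈-1.888304, sp=-2, e=sp−y≈-0.111696; I≈-1.504591, D=e−e_prev≈-0.025571; u=1/2·(-0.111696)+3/2·(-1.504591)+3/4·(-0.025571)≈-2.331912; next y=7/10·(-1.888304)+1/4·(-2.331912)≈-1.904791
n=11: y≈-1.904791, sp=-2, e=sp−y≈-0.095209; I≈-1.599800, D=e−e_prev≈0.016487; u=1/2·(-0.095209)+3/2·(-1.599800)+3/4·0.016487≈-2.434939; next y=7/10·(-1.904791)+1/4·(-2.434939)≈-1.942088
n=12: y≈-1.942088, sp=-2, e=sp−y≈-0.057912; I≈-1.657711, D=e−e_prev≈0.037298; u=1/2·(-0.057912)+3/2·(-1.657711)+3/4·0.037298≈-2.487550; next y=7/10·(-1.942088)+1/4·(-2.487550)≈-1.981349

0 -2 -5.500 0.000
1 -2 -3.219 -1.375
2 -2 -4.109 -1.767
3 -2 -3.385 -2.264
4 -2 -2.902 -2.431
5 -2 -2.391 -2.428
6 -2 -2.106 -2.297
7 -2 -2.010 -2.134
8 -2 -2.065 -1.996
9 -2 -2.194 -1.914
10 -2 -2.332 -1.888
11 -2 -2.435 -1.905
12 -2 -2.488 -1.942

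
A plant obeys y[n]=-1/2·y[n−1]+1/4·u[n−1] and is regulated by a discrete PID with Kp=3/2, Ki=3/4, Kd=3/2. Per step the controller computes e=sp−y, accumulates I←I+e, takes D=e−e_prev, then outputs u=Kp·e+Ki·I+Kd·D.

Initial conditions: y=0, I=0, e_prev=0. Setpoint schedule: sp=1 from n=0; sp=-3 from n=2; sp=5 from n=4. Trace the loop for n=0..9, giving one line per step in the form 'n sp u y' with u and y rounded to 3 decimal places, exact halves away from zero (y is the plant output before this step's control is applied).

0 1 3.750 0.000
1 1 -0.516 0.938
2 -3 -8.306 -0.598
3 -3 -1.985 -1.778
4 5 17.190 0.392
5 5 -2.007 4.101
6 5 29.182 -2.553
7 5 -16.851 8.572
8 5 61.171 -8.499
9 5 -59.462 19.542

(exact arithmetic carried between steps; '≈' marks a value shown rounded to 6 d.p. or computed from one; I and e_prev carry over from the previous line; the table rounds u and y to 3 d.p., halves away from zero)
n=0: y=0, sp=1, e=sp−y=1; I=1, D=e−e_prev=1; u=3/2·1+3/4·1+3/2·1=3.75; next y=-1/2·0+1/4·3.75=0.9375
n=1: y=0.9375, sp=1, e=sp−y=0.0625; I=1.0625, D=e−e_prev=-0.9375; u=3/2·0.0625+3/4·1.0625+3/2·(-0.9375)=-0.515625; next y=-1/2·0.9375+1/4·(-0.515625)≈-0.597656
n=2: y≈-0.597656, sp=-3, e=sp−y≈-2.402344; I≈-1.339844, D=e−e_prev≈-2.464844; u=3/2·(-2.402344)+3/4·(-1.339844)+3/2·(-2.464844)≈-8.305664; next y=-1/2·(-0.597656)+1/4·(-8.305664)≈-1.777588
n=3: y≈-1.777588, sp=-3, e=sp−y≈-1.222412; I≈-2.562256, D=e−e_prev≈1.179932; u=3/2·(-1.222412)+3/4·(-2.562256)+3/2·1.179932≈-1.985413; next y=-1/2·(-1.777588)+1/4·(-1.985413)≈0.392441
n=4: y≈0.392441, sp=5, e=sp−y≈4.607559; I≈2.045303, D=e−e_prev≈5.829971; u=3/2·4.607559+3/4·2.045303+3/2·5.829971≈17.190273; next y=-1/2·0.392441+1/4·17.190273≈4.101348
n=5: y≈4.101348, sp=5, e=sp−y≈0.898652; I≈2.943955, D=e−e_prev≈-3.708907; u=3/2·0.898652+3/4·2.943955+3/2·(-3.708907)≈-2.007416; next y=-1/2·4.101348+1/4·(-2.007416)≈-2.552528
n=6: y≈-2.552528, sp=5, e=sp−y≈7.552528; I≈10.496483, D=e−e_prev≈6.653876; u=3/2·7.552528+3/4·10.496483+3/2·6.653876≈29.181968; next y=-1/2·(-2.552528)+1/4·29.181968≈8.571756
n=7: y≈8.571756, sp=5, e=sp−y≈-3.571756; I≈6.924727, D=e−e_prev≈-11.124284; u=3/2·(-3.571756)+3/4·6.924727+3/2·(-11.124284)≈-16.850515; next y=-1/2·8.571756+1/4·(-16.850515)≈-8.498507
n=8: y≈-8.498507, sp=5, e=sp−y≈13.498507; I≈20.423234, D=e−e_prev≈17.070263; u=3/2·13.498507+3/4·20.423234+3/2·17.070263≈61.170580; next y=-1/2·(-8.498507)+1/4·61.170580≈19.541898
n=9: y≈19.541898, sp=5, e=sp−y≈-14.541898; I≈5.881336, D=e−e_prev≈-28.040405; u=3/2·(-14.541898)+3/4·5.881336+3/2·(-28.040405)≈-59.462453; next y=-1/2·19.541898+1/4·(-59.462453)≈-24.636562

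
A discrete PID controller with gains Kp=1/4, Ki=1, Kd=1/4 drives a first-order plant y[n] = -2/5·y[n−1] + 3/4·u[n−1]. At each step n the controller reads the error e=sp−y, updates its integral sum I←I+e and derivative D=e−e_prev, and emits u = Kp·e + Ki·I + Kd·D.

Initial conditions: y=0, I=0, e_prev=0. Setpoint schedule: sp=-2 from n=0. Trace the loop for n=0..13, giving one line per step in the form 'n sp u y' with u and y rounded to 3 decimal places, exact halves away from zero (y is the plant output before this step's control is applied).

0 -2 -3.000 0.000
1 -2 -1.125 -2.250
2 -2 -4.897 0.056
3 -2 -0.749 -3.695
4 -2 -6.909 0.916
5 -2 1.024 -5.548
6 -2 -9.847 2.987
7 -2 4.651 -8.580
8 -2 -14.911 6.920
9 -2 11.351 -13.951
10 -2 -23.983 14.094
11 -2 23.512 -23.625
12 -2 -40.356 27.084
13 -2 45.514 -41.100

(exact arithmetic carried between steps; '≈' marks a value shown rounded to 6 d.p. or computed from one; I and e_prev carry over from the previous line; the table rounds u and y to 3 d.p., halves away from zero)
n=0: y=0, sp=-2, e=sp−y=-2; I=-2, D=e−e_prev=-2; u=1/4·(-2)+1·(-2)+1/4·(-2)=-3; next y=-2/5·0+3/4·(-3)=-2.25
n=1: y=-2.25, sp=-2, e=sp−y=0.25; I=-1.75, D=e−e_prev=2.25; u=1/4·0.25+1·(-1.75)+1/4·2.25=-1.125; next y=-2/5·(-2.25)+3/4·(-1.125)=0.05625
n=2: y=0.05625, sp=-2, e=sp−y=-2.05625; I=-3.80625, D=e−e_prev=-2.30625; u=1/4·(-2.05625)+1·(-3.80625)+1/4·(-2.30625)=-4.896875; next y=-2/5·0.05625+3/4·(-4.896875)≈-3.695156
n=3: y≈-3.695156, sp=-2, e=sp−y≈1.695156; I≈-2.111094, D=e−e_prev≈3.751406; u=1/4·1.695156+1·(-2.111094)+1/4·3.751406≈-0.749453; next y=-2/5·(-3.695156)+3/4·(-0.749453)≈0.915973
n=4: y≈0.915973, sp=-2, e=sp−y≈-2.915973; I≈-5.027066, D=e−e_prev≈-4.611129; u=1/4·(-2.915973)+1·(-5.027066)+1/4·(-4.611129)≈-6.908842; next y=-2/5·0.915973+3/4·(-6.908842)≈-5.548020
n=5: y≈-5.548020, sp=-2, e=sp−y≈3.548020; I≈-1.479046, D=e−e_prev≈6.463993; u=1/4·3.548020+1·(-1.479046)+1/4·6.463993≈1.023957; next y=-2/5·(-5.548020)+3/4·1.023957≈2.987176
n=6: y≈2.987176, sp=-2, e=sp−y≈-4.987176; I≈-6.466222, D=e−e_prev≈-8.535197; u=1/4·(-4.987176)+1·(-6.466222)+1/4·(-8.535197)≈-9.846815; next y=-2/5·2.987176+3/4·(-9.846815)≈-8.579982
n=7: y≈-8.579982, sp=-2, e=sp−y≈6.579982; I≈0.113760, D=e−e_prev≈11.567158; u=1/4·6.579982+1·0.113760+1/4·11.567158≈4.650545; next y=-2/5·(-8.579982)+3/4·4.650545≈6.919901
n=8: y≈6.919901, sp=-2, e=sp−y≈-8.919901; I≈-8.806142, D=e−e_prev≈-15.499883; u=1/4·(-8.919901)+1·(-8.806142)+1/4·(-15.499883)≈-14.911088; next y=-2/5·6.919901+3/4·(-14.911088)≈-13.951277
n=9: y≈-13.951277, sp=-2, e=sp−y≈11.951277; I≈3.145135, D=e−e_prev≈20.871178; u=1/4·11.951277+1·3.145135+1/4·20.871178≈11.350748; next y=-2/5·(-13.951277)+3/4·11.350748≈14.093572
n=10: y≈14.093572, sp=-2, e=sp−y≈-16.093572; I≈-12.948437, D=e−e_prev≈-28.044848; u=1/4·(-16.093572)+1·(-12.948437)+1/4·(-28.044848)≈-23.983042; next y=-2/5·14.093572+3/4·(-23.983042)≈-23.624710
n=11: y≈-23.624710, sp=-2, e=sp−y≈21.624710; I≈8.676273, D=e−e_prev≈37.718282; u=1/4·21.624710+1·8.676273+1/4·37.718282≈23.512022; next y=-2/5·(-23.624710)+3/4·23.512022≈27.083900
n=12: y≈27.083900, sp=-2, e=sp−y≈-29.083900; I≈-20.407627, D=e−e_prev≈-50.708611; u=1/4·(-29.083900)+1·(-20.407627)+1/4·(-50.708611)≈-40.355755; next y=-2/5·27.083900+3/4·(-40.355755)≈-41.100376
n=13: y≈-41.100376, sp=-2, e=sp−y≈39.100376; I≈18.692749, D=e−e_prev≈68.184277; u=1/4·39.100376+1·18.692749+1/4·68.184277≈45.513912; next y=-2/5·(-41.100376)+3/4·45.513912≈50.575585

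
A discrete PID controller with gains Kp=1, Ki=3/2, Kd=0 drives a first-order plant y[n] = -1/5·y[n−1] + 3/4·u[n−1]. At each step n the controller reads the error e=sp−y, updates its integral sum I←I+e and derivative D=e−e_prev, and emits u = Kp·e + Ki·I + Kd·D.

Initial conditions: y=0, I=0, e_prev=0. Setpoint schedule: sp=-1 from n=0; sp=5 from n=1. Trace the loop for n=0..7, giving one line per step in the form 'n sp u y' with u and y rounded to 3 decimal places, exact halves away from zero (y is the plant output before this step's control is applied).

(exact arithmetic carried between steps; '≈' marks a value shown rounded to 6 d.p. or computed from one; I and e_prev carry over from the previous line; the table rounds u and y to 3 d.p., halves away from zero)
n=0: y=0, sp=-1, e=sp−y=-1; I=-1, D=e−e_prev=-1; u=1·(-1)+3/2·(-1)+0·(-1)=-2.5; next y=-1/5·0+3/4·(-2.5)=-1.875
n=1: y=-1.875, sp=5, e=sp−y=6.875; I=5.875, D=e−e_prev=7.875; u=1·6.875+3/2·5.875+0·7.875=15.6875; next y=-1/5·(-1.875)+3/4·15.6875=12.140625
n=2: y=12.140625, sp=5, e=sp−y=-7.140625; I=-1.265625, D=e−e_prev=-14.015625; u=1·(-7.140625)+3/2·(-1.265625)+0·(-14.015625)≈-9.039063; next y=-1/5·12.140625+3/4·(-9.039063)≈-9.207422
n=3: y≈-9.207422, sp=5, e=sp−y≈14.207422; I≈12.941797, D=e−e_prev≈21.348047; u=1·14.207422+3/2·12.941797+0·21.348047≈33.620117; next y=-1/5·(-9.207422)+3/4·33.620117≈27.056572
n=4: y≈27.056572, sp=5, e=sp−y≈-22.056572; I≈-9.114775, D=e−e_prev≈-36.263994; u=1·(-22.056572)+3/2·(-9.114775)+0·(-36.263994)≈-35.728735; next y=-1/5·27.056572+3/4·(-35.728735)≈-32.207866
n=5: y≈-32.207866, sp=5, e=sp−y≈37.207866; I≈28.093091, D=e−e_prev≈59.264438; u=1·37.207866+3/2·28.093091+0·59.264438≈79.347502; next y=-1/5·(-32.207866)+3/4·79.347502≈65.952200
n=6: y≈65.952200, sp=5, e=sp−y≈-60.952200; I≈-32.859109, D=e−e_prev≈-98.160066; u=1·(-60.952200)+3/2·(-32.859109)+0·(-98.160066)≈-110.240863; next y=-1/5·65.952200+3/4·(-110.240863)≈-95.871087
n=7: y≈-95.871087, sp=5, e=sp−y≈100.871087; I≈68.011978, D=e−e_prev≈161.823287; u=1·100.871087+3/2·68.011978+0·161.823287≈202.889055; next y=-1/5·(-95.871087)+3/4·202.889055≈171.341008

0 -1 -2.500 0.000
1 5 15.688 -1.875
2 5 -9.039 12.141
3 5 33.620 -9.207
4 5 -35.729 27.057
5 5 79.348 -32.208
6 5 -110.241 65.952
7 5 202.889 -95.871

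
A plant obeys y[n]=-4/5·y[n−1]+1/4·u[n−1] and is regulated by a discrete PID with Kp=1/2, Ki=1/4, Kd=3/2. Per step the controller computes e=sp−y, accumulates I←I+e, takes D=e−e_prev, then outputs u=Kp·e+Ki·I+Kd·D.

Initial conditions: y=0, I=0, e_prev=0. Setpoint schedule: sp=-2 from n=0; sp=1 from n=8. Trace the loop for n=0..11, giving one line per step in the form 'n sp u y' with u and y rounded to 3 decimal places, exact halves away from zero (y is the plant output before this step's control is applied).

0 -2 -4.500 0.000
1 -2 0.531 -1.125
2 -2 -6.230 1.033
3 -2 3.936 -2.384
4 -2 -12.961 2.891
5 -2 12.727 -5.553
6 -2 -28.700 7.624
7 -2 35.682 -13.274
8 1 -59.929 19.540
9 1 93.004 -30.614
10 1 -150.627 47.743
11 1 233.308 -75.851

(exact arithmetic carried between steps; '≈' marks a value shown rounded to 6 d.p. or computed from one; I and e_prev carry over from the previous line; the table rounds u and y to 3 d.p., halves away from zero)
n=0: y=0, sp=-2, e=sp−y=-2; I=-2, D=e−e_prev=-2; u=1/2·(-2)+1/4·(-2)+3/2·(-2)=-4.5; next y=-4/5·0+1/4·(-4.5)=-1.125
n=1: y=-1.125, sp=-2, e=sp−y=-0.875; I=-2.875, D=e−e_prev=1.125; u=1/2·(-0.875)+1/4·(-2.875)+3/2·1.125=0.53125; next y=-4/5·(-1.125)+1/4·0.53125≈1.032813
n=2: y≈1.032813, sp=-2, e=sp−y≈-3.032813; I≈-5.907813, D=e−e_prev≈-2.157813; u=1/2·(-3.032813)+1/4·(-5.907813)+3/2·(-2.157813)≈-6.230078; next y=-4/5·1.032813+1/4·(-6.230078)≈-2.383770
n=3: y≈-2.383770, sp=-2, e=sp−y≈0.383770; I≈-5.524043, D=e−e_prev≈3.416582; u=1/2·0.383770+1/4·(-5.524043)+3/2·3.416582≈3.935747; next y=-4/5·(-2.383770)+1/4·3.935747≈2.890952
n=4: y≈2.890952, sp=-2, e=sp−y≈-4.890952; I≈-10.414995, D=e−e_prev≈-5.274722; u=1/2·(-4.890952)+1/4·(-10.414995)+3/2·(-5.274722)≈-12.961308; next y=-4/5·2.890952+1/4·(-12.961308)≈-5.553089
n=5: y≈-5.553089, sp=-2, e=sp−y≈3.553089; I≈-6.861906, D=e−e_prev≈8.444041; u=1/2·3.553089+1/4·(-6.861906)+3/2·8.444041≈12.727130; next y=-4/5·(-5.553089)+1/4·12.727130≈7.624254
n=6: y≈7.624254, sp=-2, e=sp−y≈-9.624254; I≈-16.486160, D=e−e_prev≈-13.177342; u=1/2·(-9.624254)+1/4·(-16.486160)+3/2·(-13.177342)≈-28.699680; next y=-4/5·7.624254+1/4·(-28.699680)≈-13.274323
n=7: y≈-13.274323, sp=-2, e=sp−y≈11.274323; I≈-5.211837, D=e−e_prev≈20.898577; u=1/2·11.274323+1/4·(-5.211837)+3/2·20.898577≈35.682067; next y=-4/5·(-13.274323)+1/4·35.682067≈19.539975
n=8: y≈19.539975, sp=1, e=sp−y≈-18.539975; I≈-23.751812, D=e−e_prev≈-29.814298; u=1/2·(-18.539975)+1/4·(-23.751812)+3/2·(-29.814298)≈-59.929388; next y=-4/5·19.539975+1/4·(-59.929388)≈-30.614327
n=9: y≈-30.614327, sp=1, e=sp−y≈31.614327; I≈7.862515, D=e−e_prev≈50.154302; u=1/2·31.614327+1/4·7.862515+3/2·50.154302≈93.004245; next y=-4/5·(-30.614327)+1/4·93.004245≈47.742523
n=10: y≈47.742523, sp=1, e=sp−y≈-46.742523; I≈-38.880008, D=e−e_prev≈-78.356850; u=1/2·(-46.742523)+1/4·(-38.880008)+3/2·(-78.356850)≈-150.626539; next y=-4/5·47.742523+1/4·(-150.626539)≈-75.850653
n=11: y≈-75.850653, sp=1, e=sp−y≈76.850653; I≈37.970645, D=e−e_prev≈123.593176; u=1/2·76.850653+1/4·37.970645+3/2·123.593176≈233.307752; next y=-4/5·(-75.850653)+1/4·233.307752≈119.007460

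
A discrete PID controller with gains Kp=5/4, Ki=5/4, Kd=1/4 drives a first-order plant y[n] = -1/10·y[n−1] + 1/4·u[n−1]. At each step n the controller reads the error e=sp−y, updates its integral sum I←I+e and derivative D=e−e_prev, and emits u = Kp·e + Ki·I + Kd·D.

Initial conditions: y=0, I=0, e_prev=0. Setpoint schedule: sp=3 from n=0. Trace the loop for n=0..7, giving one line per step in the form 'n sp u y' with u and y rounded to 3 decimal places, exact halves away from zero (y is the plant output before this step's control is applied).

0 3 8.250 0.000
1 3 5.578 2.063
2 3 9.670 1.188
3 3 8.662 2.299
4 3 10.815 1.936
5 3 10.475 2.510
6 3 11.622 2.368
7 3 11.549 2.669

(exact arithmetic carried between steps; '≈' marks a value shown rounded to 6 d.p. or computed from one; I and e_prev carry over from the previous line; the table rounds u and y to 3 d.p., halves away from zero)
n=0: y=0, sp=3, e=sp−y=3; I=3, D=e−e_prev=3; u=5/4·3+5/4·3+1/4·3=8.25; next y=-1/10·0+1/4·8.25=2.0625
n=1: y=2.0625, sp=3, e=sp−y=0.9375; I=3.9375, D=e−e_prev=-2.0625; u=5/4·0.9375+5/4·3.9375+1/4·(-2.0625)=5.578125; next y=-1/10·2.0625+1/4·5.578125≈1.188281
n=2: y≈1.188281, sp=3, e=sp−y≈1.811719; I≈5.749219, D=e−e_prev≈0.874219; u=5/4·1.811719+5/4·5.749219+1/4·0.874219≈9.669727; next y=-1/10·1.188281+1/4·9.669727≈2.298604
n=3: y≈2.298604, sp=3, e=sp−y≈0.701396; I≈6.450615, D=e−e_prev≈-1.110322; u=5/4·0.701396+5/4·6.450615+1/4·(-1.110322)≈8.662434; next y=-1/10·2.298604+1/4·8.662434≈1.935748
n=4: y≈1.935748, sp=3, e=sp−y≈1.064252; I≈7.514867, D=e−e_prev≈0.362855; u=5/4·1.064252+5/4·7.514867+1/4·0.362855≈10.814612; next y=-1/10·1.935748+1/4·10.814612≈2.510078
n=5: y≈2.510078, sp=3, e=sp−y≈0.489922; I≈8.004789, D=e−e_prev≈-0.574330; u=5/4·0.489922+5/4·8.004789+1/4·(-0.574330)≈10.474806; next y=-1/10·2.510078+1/4·10.474806≈2.367694
n=6: y≈2.367694, sp=3, e=sp−y≈0.632306; I≈8.637095, D=e−e_prev≈0.142385; u=5/4·0.632306+5/4·8.637095+1/4·0.142385≈11.622348; next y=-1/10·2.367694+1/4·11.622348≈2.668818
n=7: y≈2.668818, sp=3, e=sp−y≈0.331182; I≈8.968278, D=e−e_prev≈-0.301124; u=5/4·0.331182+5/4·8.968278+1/4·(-0.301124)≈11.549044; next y=-1/10·2.668818+1/4·11.549044≈2.620379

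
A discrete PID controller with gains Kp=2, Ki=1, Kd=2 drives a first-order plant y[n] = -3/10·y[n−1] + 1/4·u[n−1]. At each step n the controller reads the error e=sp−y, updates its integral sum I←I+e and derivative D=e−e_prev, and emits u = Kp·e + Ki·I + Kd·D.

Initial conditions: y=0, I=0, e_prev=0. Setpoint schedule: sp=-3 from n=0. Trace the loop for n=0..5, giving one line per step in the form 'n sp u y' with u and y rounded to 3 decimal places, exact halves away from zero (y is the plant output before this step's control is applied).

0 -3 -15.000 0.000
1 -3 6.750 -3.750
2 -3 -32.813 2.813
3 -3 33.797 -9.047
4 -3 -84.926 11.163
5 -3 120.050 -24.580

(exact arithmetic carried between steps; '≈' marks a value shown rounded to 6 d.p. or computed from one; I and e_prev carry over from the previous line; the table rounds u and y to 3 d.p., halves away from zero)
n=0: y=0, sp=-3, e=sp−y=-3; I=-3, D=e−e_prev=-3; u=2·(-3)+1·(-3)+2·(-3)=-15; next y=-3/10·0+1/4·(-15)=-3.75
n=1: y=-3.75, sp=-3, e=sp−y=0.75; I=-2.25, D=e−e_prev=3.75; u=2·0.75+1·(-2.25)+2·3.75=6.75; next y=-3/10·(-3.75)+1/4·6.75=2.8125
n=2: y=2.8125, sp=-3, e=sp−y=-5.8125; I=-8.0625, D=e−e_prev=-6.5625; u=2·(-5.8125)+1·(-8.0625)+2·(-6.5625)=-32.8125; next y=-3/10·2.8125+1/4·(-32.8125)=-9.046875
n=3: y=-9.046875, sp=-3, e=sp−y=6.046875; I=-2.015625, D=e−e_prev=11.859375; u=2·6.046875+1·(-2.015625)+2·11.859375=33.796875; next y=-3/10·(-9.046875)+1/4·33.796875≈11.163281
n=4: y≈11.163281, sp=-3, e=sp−y≈-14.163281; I≈-16.178906, D=e−e_prev≈-20.210156; u=2·(-14.163281)+1·(-16.178906)+2·(-20.210156)≈-84.925781; next y=-3/10·11.163281+1/4·(-84.925781)≈-24.580430
n=5: y≈-24.580430, sp=-3, e=sp−y≈21.580430; I≈5.401523, D=e−e_prev≈35.743711; u=2·21.580430+1·5.401523+2·35.743711≈120.049805; next y=-3/10·(-24.580430)+1/4·120.049805≈37.386580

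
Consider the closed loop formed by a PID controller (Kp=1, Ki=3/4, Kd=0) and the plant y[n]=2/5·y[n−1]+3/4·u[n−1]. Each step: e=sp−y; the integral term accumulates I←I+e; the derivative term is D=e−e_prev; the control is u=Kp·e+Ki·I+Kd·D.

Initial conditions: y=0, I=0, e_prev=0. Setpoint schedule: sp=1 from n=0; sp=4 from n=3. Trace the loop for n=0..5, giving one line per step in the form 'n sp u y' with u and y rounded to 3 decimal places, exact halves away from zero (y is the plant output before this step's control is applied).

(exact arithmetic carried between steps; '≈' marks a value shown rounded to 6 d.p. or computed from one; I and e_prev carry over from the previous line; the table rounds u and y to 3 d.p., halves away from zero)
n=0: y=0, sp=1, e=sp−y=1; I=1, D=e−e_prev=1; u=1·1+3/4·1+0·1=1.75; next y=2/5·0+3/4·1.75=1.3125
n=1: y=1.3125, sp=1, e=sp−y=-0.3125; I=0.6875, D=e−e_prev=-1.3125; u=1·(-0.3125)+3/4·0.6875+0·(-1.3125)=0.203125; next y=2/5·1.3125+3/4·0.203125≈0.677344
n=2: y≈0.677344, sp=1, e=sp−y≈0.322656; I≈1.010156, D=e−e_prev≈0.635156; u=1·0.322656+3/4·1.010156+0·0.635156≈1.080273; next y=2/5·0.677344+3/4·1.080273≈1.081143
n=3: y≈1.081143, sp=4, e=sp−y≈2.918857; I≈3.929014, D=e−e_prev≈2.596201; u=1·2.918857+3/4·3.929014+0·2.596201≈5.865618; next y=2/5·1.081143+3/4·5.865618≈4.831670
n=4: y≈4.831670, sp=4, e=sp−y≈-0.831670; I≈3.097343, D=e−e_prev≈-3.750528; u=1·(-0.831670)+3/4·3.097343+0·(-3.750528)≈1.491337; next y=2/5·4.831670+3/4·1.491337≈3.051171
n=5: y≈3.051171, sp=4, e=sp−y≈0.948829; I≈4.046172, D=e−e_prev≈1.780499; u=1·0.948829+3/4·4.046172+0·1.780499≈3.983458; next y=2/5·3.051171+3/4·3.983458≈4.208062

0 1 1.750 0.000
1 1 0.203 1.313
2 1 1.080 0.677
3 4 5.866 1.081
4 4 1.491 4.832
5 4 3.983 3.051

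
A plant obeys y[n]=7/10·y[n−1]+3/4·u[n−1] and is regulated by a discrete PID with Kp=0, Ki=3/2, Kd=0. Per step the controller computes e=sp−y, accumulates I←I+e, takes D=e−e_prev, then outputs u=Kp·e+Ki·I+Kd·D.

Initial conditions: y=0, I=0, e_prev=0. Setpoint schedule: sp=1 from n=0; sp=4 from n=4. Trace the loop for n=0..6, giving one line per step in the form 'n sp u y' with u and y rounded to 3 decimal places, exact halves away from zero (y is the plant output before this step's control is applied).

0 1 1.500 0.000
1 1 1.313 1.125
2 1 0.155 1.772
3 1 -0.380 1.356
4 4 4.623 0.665
5 4 4.724 3.933
6 4 1.280 6.296

(exact arithmetic carried between steps; '≈' marks a value shown rounded to 6 d.p. or computed from one; I and e_prev carry over from the previous line; the table rounds u and y to 3 d.p., halves away from zero)
n=0: y=0, sp=1, e=sp−y=1; I=1, D=e−e_prev=1; u=0·1+3/2·1+0·1=1.5; next y=7/10·0+3/4·1.5=1.125
n=1: y=1.125, sp=1, e=sp−y=-0.125; I=0.875, D=e−e_prev=-1.125; u=0·(-0.125)+3/2·0.875+0·(-1.125)=1.3125; next y=7/10·1.125+3/4·1.3125=1.771875
n=2: y=1.771875, sp=1, e=sp−y=-0.771875; I=0.103125, D=e−e_prev=-0.646875; u=0·(-0.771875)+3/2·0.103125+0·(-0.646875)≈0.154688; next y=7/10·1.771875+3/4·0.154688≈1.356328
n=3: y≈1.356328, sp=1, e=sp−y≈-0.356328; I≈-0.253203, D=e−e_prev≈0.415547; u=0·(-0.356328)+3/2·(-0.253203)+0·0.415547≈-0.379805; next y=7/10·1.356328+3/4·(-0.379805)≈0.664576
n=4: y≈0.664576, sp=4, e=sp−y≈3.335424; I≈3.082221, D=e−e_prev≈3.691752; u=0·3.335424+3/2·3.082221+0·3.691752≈4.623331; next y=7/10·0.664576+3/4·4.623331≈3.932702
n=5: y≈3.932702, sp=4, e=sp−y≈0.067298; I≈3.149519, D=e−e_prev≈-3.268125; u=0·0.067298+3/2·3.149519+0·(-3.268125)≈4.724279; next y=7/10·3.932702+3/4·4.724279≈6.296100
n=6: y≈6.296100, sp=4, e=sp−y≈-2.296100; I≈0.853419, D=e−e_prev≈-2.363398; u=0·(-2.296100)+3/2·0.853419+0·(-2.363398)≈1.280128; next y=7/10·6.296100+3/4·1.280128≈5.367366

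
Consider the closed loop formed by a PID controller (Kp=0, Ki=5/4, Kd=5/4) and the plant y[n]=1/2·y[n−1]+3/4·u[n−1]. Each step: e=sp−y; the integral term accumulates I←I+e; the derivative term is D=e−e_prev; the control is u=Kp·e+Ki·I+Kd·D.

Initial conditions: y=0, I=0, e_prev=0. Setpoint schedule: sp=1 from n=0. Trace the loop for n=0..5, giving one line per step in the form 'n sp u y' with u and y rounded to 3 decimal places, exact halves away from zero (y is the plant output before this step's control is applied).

0 1 2.500 0.000
1 1 -2.188 1.875
2 1 5.508 -0.703
3 1 -6.792 3.779
4 1 12.796 -3.204
5 1 -18.676 7.995

(exact arithmetic carried between steps; '≈' marks a value shown rounded to 6 d.p. or computed from one; I and e_prev carry over from the previous line; the table rounds u and y to 3 d.p., halves away from zero)
n=0: y=0, sp=1, e=sp−y=1; I=1, D=e−e_prev=1; u=0·1+5/4·1+5/4·1=2.5; next y=1/2·0+3/4·2.5=1.875
n=1: y=1.875, sp=1, e=sp−y=-0.875; I=0.125, D=e−e_prev=-1.875; u=0·(-0.875)+5/4·0.125+5/4·(-1.875)=-2.1875; next y=1/2·1.875+3/4·(-2.1875)=-0.703125
n=2: y=-0.703125, sp=1, e=sp−y=1.703125; I=1.828125, D=e−e_prev=2.578125; u=0·1.703125+5/4·1.828125+5/4·2.578125≈5.507813; next y=1/2·(-0.703125)+3/4·5.507813≈3.779297
n=3: y≈3.779297, sp=1, e=sp−y≈-2.779297; I≈-0.951172, D=e−e_prev≈-4.482422; u=0·(-2.779297)+5/4·(-0.951172)+5/4·(-4.482422)≈-6.791992; next y=1/2·3.779297+3/4·(-6.791992)≈-3.204346
n=4: y≈-3.204346, sp=1, e=sp−y≈4.204346; I≈3.253174, D=e−e_prev≈6.983643; u=0·4.204346+5/4·3.253174+5/4·6.983643≈12.796021; next y=1/2·(-3.204346)+3/4·12.796021≈7.994843
n=5: y≈7.994843, sp=1, e=sp−y≈-6.994843; I≈-3.741669, D=e−e_prev≈-11.199188; u=0·(-6.994843)+5/4·(-3.741669)+5/4·(-11.199188)≈-18.676071; next y=1/2·7.994843+3/4·(-18.676071)≈-10.009632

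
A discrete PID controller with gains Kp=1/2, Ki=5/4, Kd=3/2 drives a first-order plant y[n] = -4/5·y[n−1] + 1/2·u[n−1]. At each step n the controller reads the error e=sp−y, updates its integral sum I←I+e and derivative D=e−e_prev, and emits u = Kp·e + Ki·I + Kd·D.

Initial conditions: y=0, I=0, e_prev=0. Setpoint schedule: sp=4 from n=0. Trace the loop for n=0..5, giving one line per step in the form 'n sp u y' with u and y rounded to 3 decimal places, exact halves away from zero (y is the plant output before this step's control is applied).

(exact arithmetic carried between steps; '≈' marks a value shown rounded to 6 d.p. or computed from one; I and e_prev carry over from the previous line; the table rounds u and y to 3 d.p., halves away from zero)
n=0: y=0, sp=4, e=sp−y=4; I=4, D=e−e_prev=4; u=1/2·4+5/4·4+3/2·4=13; next y=-4/5·0+1/2·13=6.5
n=1: y=6.5, sp=4, e=sp−y=-2.5; I=1.5, D=e−e_prev=-6.5; u=1/2·(-2.5)+5/4·1.5+3/2·(-6.5)=-9.125; next y=-4/5·6.5+1/2·(-9.125)=-9.7625
n=2: y=-9.7625, sp=4, e=sp−y=13.7625; I=15.2625, D=e−e_prev=16.2625; u=1/2·13.7625+5/4·15.2625+3/2·16.2625=50.353125; next y=-4/5·(-9.7625)+1/2·50.353125≈32.986563
n=3: y≈32.986563, sp=4, e=sp−y≈-28.986563; I≈-13.724063, D=e−e_prev≈-42.749063; u=1/2·(-28.986563)+5/4·(-13.724063)+3/2·(-42.749063)≈-95.771953; next y=-4/5·32.986563+1/2·(-95.771953)≈-74.275227
n=4: y≈-74.275227, sp=4, e=sp−y≈78.275227; I≈64.551164, D=e−e_prev≈107.261789; u=1/2·78.275227+5/4·64.551164+3/2·107.261789≈280.719252; next y=-4/5·(-74.275227)+1/2·280.719252≈199.779807
n=5: y≈199.779807, sp=4, e=sp−y≈-195.779807; I≈-131.228643, D=e−e_prev≈-274.055034; u=1/2·(-195.779807)+5/4·(-131.228643)+3/2·(-274.055034)≈-673.008258; next y=-4/5·199.779807+1/2·(-673.008258)≈-496.327975

0 4 13.000 0.000
1 4 -9.125 6.500
2 4 50.353 -9.763
3 4 -95.772 32.987
4 4 280.719 -74.275
5 4 -673.008 199.780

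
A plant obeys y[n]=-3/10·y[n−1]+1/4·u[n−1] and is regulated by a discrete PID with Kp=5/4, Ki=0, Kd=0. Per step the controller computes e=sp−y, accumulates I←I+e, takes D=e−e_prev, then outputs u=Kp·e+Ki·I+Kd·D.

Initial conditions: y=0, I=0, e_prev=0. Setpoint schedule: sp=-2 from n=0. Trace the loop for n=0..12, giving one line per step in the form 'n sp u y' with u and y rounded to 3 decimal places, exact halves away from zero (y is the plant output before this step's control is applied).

0 -2 -2.500 0.000
1 -2 -1.719 -0.625
2 -2 -2.197 -0.242
3 -2 -1.904 -0.477
4 -2 -2.084 -0.333
5 -2 -1.974 -0.421
6 -2 -2.041 -0.367
7 -2 -2.000 -0.400
8 -2 -2.025 -0.380
9 -2 -2.010 -0.392
10 -2 -2.019 -0.385
11 -2 -2.013 -0.389
12 -2 -2.017 -0.387

(exact arithmetic carried between steps; '≈' marks a value shown rounded to 6 d.p. or computed from one; I and e_prev carry over from the previous line; the table rounds u and y to 3 d.p., halves away from zero)
n=0: y=0, sp=-2, e=sp−y=-2; I=-2, D=e−e_prev=-2; u=5/4·(-2)+0·(-2)+0·(-2)=-2.5; next y=-3/10·0+1/4·(-2.5)=-0.625
n=1: y=-0.625, sp=-2, e=sp−y=-1.375; I=-3.375, D=e−e_prev=0.625; u=5/4·(-1.375)+0·(-3.375)+0·0.625=-1.71875; next y=-3/10·(-0.625)+1/4·(-1.71875)≈-0.242188
n=2: y≈-0.242188, sp=-2, e=sp−y≈-1.757813; I≈-5.132813, D=e−e_prev≈-0.382813; u=5/4·(-1.757813)+0·(-5.132813)+0·(-0.382813)≈-2.197266; next y=-3/10·(-0.242188)+1/4·(-2.197266)≈-0.476660
n=3: y≈-0.476660, sp=-2, e=sp−y≈-1.523340; I≈-6.656152, D=e−e_prev≈0.234473; u=5/4·(-1.523340)+0·(-6.656152)+0·0.234473≈-1.904175; next y=-3/10·(-0.476660)+1/4·(-1.904175)≈-0.333046
n=4: y≈-0.333046, sp=-2, e=sp−y≈-1.666954; I≈-8.323107, D=e−e_prev≈-0.143615; u=5/4·(-1.666954)+0·(-8.323107)+0·(-0.143615)≈-2.083693; next y=-3/10·(-0.333046)+1/4·(-2.083693)≈-0.421010
n=5: y≈-0.421010, sp=-2, e=sp−y≈-1.578990; I≈-9.902097, D=e−e_prev≈0.087964; u=5/4·(-1.578990)+0·(-9.902097)+0·0.087964≈-1.973738; next y=-3/10·(-0.421010)+1/4·(-1.973738)≈-0.367132
n=6: y≈-0.367132, sp=-2, e=sp−y≈-1.632868; I≈-11.534965, D=e−e_prev≈-0.053878; u=5/4·(-1.632868)+0·(-11.534965)+0·(-0.053878)≈-2.041085; next y=-3/10·(-0.367132)+1/4·(-2.041085)≈-0.400132
n=7: y≈-0.400132, sp=-2, e=sp−y≈-1.599868; I≈-13.134834, D=e−e_prev≈0.033000; u=5/4·(-1.599868)+0·(-13.134834)+0·0.033000≈-1.999835; next y=-3/10·(-0.400132)+1/4·(-1.999835)≈-0.379919
n=8: y≈-0.379919, sp=-2, e=sp−y≈-1.620081; I≈-14.754914, D=e−e_prev≈-0.020213; u=5/4·(-1.620081)+0·(-14.754914)+0·(-0.020213)≈-2.025101; next y=-3/10·(-0.379919)+1/4·(-2.025101)≈-0.392299
n=9: y≈-0.392299, sp=-2, e=sp−y≈-1.607701; I≈-16.362615, D=e−e_prev≈0.012380; u=5/4·(-1.607701)+0·(-16.362615)+0·0.012380≈-2.009626; next y=-3/10·(-0.392299)+1/4·(-2.009626)≈-0.384717
n=10: y≈-0.384717, sp=-2, e=sp−y≈-1.615283; I≈-17.977898, D=e−e_prev≈-0.007583; u=5/4·(-1.615283)+0·(-17.977898)+0·(-0.007583)≈-2.019104; next y=-3/10·(-0.384717)+1/4·(-2.019104)≈-0.389361
n=11: y≈-0.389361, sp=-2, e=sp−y≈-1.610639; I≈-19.588537, D=e−e_prev≈0.004645; u=5/4·(-1.610639)+0·(-19.588537)+0·0.004645≈-2.013299; next y=-3/10·(-0.389361)+1/4·(-2.013299)≈-0.386516
n=12: y≈-0.386516, sp=-2, e=sp−y≈-1.613484; I≈-21.202021, D=e−e_prev≈-0.002845; u=5/4·(-1.613484)+0·(-21.202021)+0·(-0.002845)≈-2.016855; next y=-3/10·(-0.386516)+1/4·(-2.016855)≈-0.388259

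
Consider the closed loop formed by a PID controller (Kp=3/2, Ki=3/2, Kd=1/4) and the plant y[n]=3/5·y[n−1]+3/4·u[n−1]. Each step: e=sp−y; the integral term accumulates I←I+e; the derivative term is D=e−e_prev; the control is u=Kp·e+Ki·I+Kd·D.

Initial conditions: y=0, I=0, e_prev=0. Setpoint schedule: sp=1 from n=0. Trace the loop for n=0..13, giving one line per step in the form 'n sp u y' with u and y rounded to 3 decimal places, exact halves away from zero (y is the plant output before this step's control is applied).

(exact arithmetic carried between steps; '≈' marks a value shown rounded to 6 d.p. or computed from one; I and e_prev carry over from the previous line; the table rounds u and y to 3 d.p., halves away from zero)
n=0: y=0, sp=1, e=sp−y=1; I=1, D=e−e_prev=1; u=3/2·1+3/2·1+1/4·1=3.25; next y=3/5·0+3/4·3.25=2.4375
n=1: y=2.4375, sp=1, e=sp−y=-1.4375; I=-0.4375, D=e−e_prev=-2.4375; u=3/2·(-1.4375)+3/2·(-0.4375)+1/4·(-2.4375)=-3.421875; next y=3/5·2.4375+3/4·(-3.421875)≈-1.103906
n=2: y≈-1.103906, sp=1, e=sp−y≈2.103906; I≈1.666406, D=e−e_prev≈3.541406; u=3/2·2.103906+3/2·1.666406+1/4·3.541406≈6.540820; next y=3/5·(-1.103906)+3/4·6.540820≈4.243271
n=3: y≈4.243271, sp=1, e=sp−y≈-3.243271; I≈-1.576865, D=e−e_prev≈-5.347178; u=3/2·(-3.243271)+3/2·(-1.576865)+1/4·(-5.347178)≈-8.567000; next y=3/5·4.243271+3/4·(-8.567000)≈-3.879287
n=4: y≈-3.879287, sp=1, e=sp−y≈4.879287; I≈3.302422, D=e−e_prev≈8.122558; u=3/2·4.879287+3/2·3.302422+1/4·8.122558≈14.303202; next y=3/5·(-3.879287)+3/4·14.303202≈8.399829
n=5: y≈8.399829, sp=1, e=sp−y≈-7.399829; I≈-4.097408, D=e−e_prev≈-12.279116; u=3/2·(-7.399829)+3/2·(-4.097408)+1/4·(-12.279116)≈-20.315635; next y=3/5·8.399829+3/4·(-20.315635)≈-10.196829
n=6: y≈-10.196829, sp=1, e=sp−y≈11.196829; I≈7.099421, D=e−e_prev≈18.596658; u=3/2·11.196829+3/2·7.099421+1/4·18.596658≈32.093538; next y=3/5·(-10.196829)+3/4·32.093538≈17.952057
n=7: y≈17.952057, sp=1, e=sp−y≈-16.952057; I≈-9.852636, D=e−e_prev≈-28.148885; u=3/2·(-16.952057)+3/2·(-9.852636)+1/4·(-28.148885)≈-47.244260; next y=3/5·17.952057+3/4·(-47.244260)≈-24.661961
n=8: y≈-24.661961, sp=1, e=sp−y≈25.661961; I≈15.809325, D=e−e_prev≈42.614018; u=3/2·25.661961+3/2·15.809325+1/4·42.614018≈72.860434; next y=3/5·(-24.661961)+3/4·72.860434≈39.848149
n=9: y≈39.848149, sp=1, e=sp−y≈-38.848149; I≈-23.038824, D=e−e_prev≈-64.510110; u=3/2·(-38.848149)+3/2·(-23.038824)+1/4·(-64.510110)≈-108.957986; next y=3/5·39.848149+3/4·(-108.957986)≈-57.809600
n=10: y≈-57.809600, sp=1, e=sp−y≈58.809600; I≈35.770777, D=e−e_prev≈97.657749; u=3/2·58.809600+3/2·35.770777+1/4·97.657749≈166.285003; next y=3/5·(-57.809600)+3/4·166.285003≈90.027992
n=11: y≈90.027992, sp=1, e=sp−y≈-89.027992; I≈-53.257215, D=e−e_prev≈-147.837593; u=3/2·(-89.027992)+3/2·(-53.257215)+1/4·(-147.837593)≈-250.387209; next y=3/5·90.027992+3/4·(-250.387209)≈-133.773612
n=12: y≈-133.773612, sp=1, e=sp−y≈134.773612; I≈81.516396, D=e−e_prev≈223.801604; u=3/2·134.773612+3/2·81.516396+1/4·223.801604≈380.385413; next y=3/5·(-133.773612)+3/4·380.385413≈205.024893
n=13: y≈205.024893, sp=1, e=sp−y≈-204.024893; I≈-122.508496, D=e−e_prev≈-338.798504; u=3/2·(-204.024893)+3/2·(-122.508496)+1/4·(-338.798504)≈-574.499710; next y=3/5·205.024893+3/4·(-574.499710)≈-307.859847

0 1 3.250 0.000
1 1 -3.422 2.438
2 1 6.541 -1.104
3 1 -8.567 4.243
4 1 14.303 -3.879
5 1 -20.316 8.400
6 1 32.094 -10.197
7 1 -47.244 17.952
8 1 72.860 -24.662
9 1 -108.958 39.848
10 1 166.285 -57.810
11 1 -250.387 90.028
12 1 380.385 -133.774
13 1 -574.500 205.025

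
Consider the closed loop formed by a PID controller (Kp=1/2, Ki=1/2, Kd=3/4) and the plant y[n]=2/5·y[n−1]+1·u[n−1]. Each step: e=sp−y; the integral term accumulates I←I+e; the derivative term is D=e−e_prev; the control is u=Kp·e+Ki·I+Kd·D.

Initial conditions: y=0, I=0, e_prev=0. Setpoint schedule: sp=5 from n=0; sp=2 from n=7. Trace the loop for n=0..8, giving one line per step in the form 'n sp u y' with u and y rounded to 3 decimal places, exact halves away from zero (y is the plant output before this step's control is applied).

(exact arithmetic carried between steps; '≈' marks a value shown rounded to 6 d.p. or computed from one; I and e_prev carry over from the previous line; the table rounds u and y to 3 d.p., halves away from zero)
n=0: y=0, sp=5, e=sp−y=5; I=5, D=e−e_prev=5; u=1/2·5+1/2·5+3/4·5=8.75; next y=2/5·0+1·8.75=8.75
n=1: y=8.75, sp=5, e=sp−y=-3.75; I=1.25, D=e−e_prev=-8.75; u=1/2·(-3.75)+1/2·1.25+3/4·(-8.75)=-7.8125; next y=2/5·8.75+1·(-7.8125)=-4.3125
n=2: y=-4.3125, sp=5, e=sp−y=9.3125; I=10.5625, D=e−e_prev=13.0625; u=1/2·9.3125+1/2·10.5625+3/4·13.0625=19.734375; next y=2/5·(-4.3125)+1·19.734375=18.009375
n=3: y=18.009375, sp=5, e=sp−y=-13.009375; I=-2.446875, D=e−e_prev=-22.321875; u=1/2·(-13.009375)+1/2·(-2.446875)+3/4·(-22.321875)≈-24.469531; next y=2/5·18.009375+1·(-24.469531)≈-17.265781
n=4: y≈-17.265781, sp=5, e=sp−y≈22.265781; I≈19.818906, D=e−e_prev≈35.275156; u=1/2·22.265781+1/2·19.818906+3/4·35.275156≈47.498711; next y=2/5·(-17.265781)+1·47.498711≈40.592398
n=5: y≈40.592398, sp=5, e=sp−y≈-35.592398; I≈-15.773492, D=e−e_prev≈-57.858180; u=1/2·(-35.592398)+1/2·(-15.773492)+3/4·(-57.858180)≈-69.076580; next y=2/5·40.592398+1·(-69.076580)≈-52.839621
n=6: y≈-52.839621, sp=5, e=sp−y≈57.839621; I≈42.066129, D=e−e_prev≈93.432019; u=1/2·57.839621+1/2·42.066129+3/4·93.432019≈120.026889; next y=2/5·(-52.839621)+1·120.026889≈98.891041
n=7: y≈98.891041, sp=2, e=sp−y≈-96.891041; I≈-54.824912, D=e−e_prev≈-154.730661; u=1/2·(-96.891041)+1/2·(-54.824912)+3/4·(-154.730661)≈-191.905972; next y=2/5·98.891041+1·(-191.905972)≈-152.349556
n=8: y≈-152.349556, sp=2, e=sp−y≈154.349556; I≈99.524644, D=e−e_prev≈251.240597; u=1/2·154.349556+1/2·99.524644+3/4·251.240597≈315.367548; next y=2/5·(-152.349556)+1·315.367548≈254.427725

0 5 8.750 0.000
1 5 -7.813 8.750
2 5 19.734 -4.313
3 5 -24.470 18.009
4 5 47.499 -17.266
5 5 -69.077 40.592
6 5 120.027 -52.840
7 2 -191.906 98.891
8 2 315.368 -152.350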